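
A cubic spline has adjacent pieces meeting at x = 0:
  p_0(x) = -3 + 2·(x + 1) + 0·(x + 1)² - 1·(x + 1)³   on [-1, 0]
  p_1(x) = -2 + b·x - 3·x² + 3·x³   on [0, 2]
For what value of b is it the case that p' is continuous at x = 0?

p_0'(x) = 2 + 0·(x + 1) - 3·(x + 1)², so p_0'(0) = -1. On the right, p_1'(0) = b, so b = -1.

-1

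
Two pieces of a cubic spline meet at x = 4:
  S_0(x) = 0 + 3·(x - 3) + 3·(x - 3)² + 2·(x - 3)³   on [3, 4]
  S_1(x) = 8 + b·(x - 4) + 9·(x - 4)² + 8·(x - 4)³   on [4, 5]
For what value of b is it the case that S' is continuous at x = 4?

S_0'(x) = 3 + 6·(x - 3) + 6·(x - 3)², so S_0'(4) = 15. On the right, S_1'(4) = b, so b = 15.

15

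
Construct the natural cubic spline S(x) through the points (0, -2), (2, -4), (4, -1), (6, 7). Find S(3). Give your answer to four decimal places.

-3.2500

Write σ_i for S''(x_i). With h_i = 2, 2, 2 and divided differences Δ_i = -1, 3/2, 4, the continuity of S' gives the tridiagonal system
  2·σ_0 + 8·σ_1 + 2·σ_2 = 6(Δ_1 - Δ_0) = 15
  2·σ_1 + 8·σ_2 + 2·σ_3 = 6(Δ_2 - Δ_1) = 15
Natural end conditions: σ_0 = σ_3 = 0.
Forward elimination and back-substitution give σ_0 = 0, σ_1 = 3/2, σ_2 = 3/2, σ_3 = 0.
On [2, 4], S(x) = -4 + 0·(x - 2) + 3/4·(x - 2)² + 0·(x - 2)³.
With (x - 2) = 1: S(3) = -13/4.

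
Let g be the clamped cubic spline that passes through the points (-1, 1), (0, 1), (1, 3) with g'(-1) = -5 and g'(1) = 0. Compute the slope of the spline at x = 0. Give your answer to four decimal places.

With M_i denoting the second derivative at x_i, h_i = 1, 1, and Δ_i = (y_(i+1) − y_i)/h_i = 0, 2:
  1·M_0 + 4·M_1 + 1·M_2 = 6(Δ_1 - Δ_0) = 12
Clamped end conditions give two more equations: 2h_0·M_0 + h_0·M_1 = 6(Δ_0 - g'(-1)) = 30 and h_1·M_1 + 2h_1·M_2 = 6(g'(1) - Δ_1) = -12.
Hence M_0 = 29/2, M_1 = 1, M_2 = -13/2.
On [0, 1], g'(x) = b_1 + 2c_1·x + 3d_1·x² with b_1 = Δ_1 - h_1(2M_1 + M_2)/6 = 11/4, c_1 = M_1/2 = 1/2, d_1 = (M_2 - M_1)/(6h_1) = -5/4. So g'(0) = 11/4.

2.7500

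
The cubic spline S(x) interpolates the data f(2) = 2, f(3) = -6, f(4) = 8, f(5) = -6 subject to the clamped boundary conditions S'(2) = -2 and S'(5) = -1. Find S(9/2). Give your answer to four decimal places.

0.9917

Let m_i = S''(x_i). Step sizes h_i = 1, 1, 1; slopes of the chords Δ_i = (y_(i+1) - y_i)/h_i = -8, 14, -14.
  1·m_0 + 4·m_1 + 1·m_2 = 6(Δ_1 - Δ_0) = 132
  1·m_1 + 4·m_2 + 1·m_3 = 6(Δ_2 - Δ_1) = -168
Clamped end conditions give two more equations: 2h_0·m_0 + h_0·m_1 = 6(Δ_0 - S'(2)) = -36 and h_2·m_2 + 2h_2·m_3 = 6(S'(5) - Δ_2) = 78.
Solving the tridiagonal system: m_0 = -758/15, m_1 = 976/15, m_2 = -1166/15, m_3 = 1168/15.
On [4, 5], S(x) = 8 - 16/15·(x - 4) - 583/15·(x - 4)² + 389/15·(x - 4)³.
With (x - 4) = 1/2: S(9/2) = 119/120.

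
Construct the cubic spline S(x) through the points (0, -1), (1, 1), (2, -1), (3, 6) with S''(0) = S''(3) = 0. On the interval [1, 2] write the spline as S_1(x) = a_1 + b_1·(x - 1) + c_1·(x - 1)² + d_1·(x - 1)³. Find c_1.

-5

Write M_i for S''(x_i). With h_i = 1, 1, 1 and divided differences Δ_i = 2, -2, 7, the continuity of S' gives the tridiagonal system
  1·M_0 + 4·M_1 + 1·M_2 = 6(Δ_1 - Δ_0) = -24
  1·M_1 + 4·M_2 + 1·M_3 = 6(Δ_2 - Δ_1) = 54
Natural end conditions: M_0 = M_3 = 0.
Solving the tridiagonal system: M_0 = 0, M_1 = -10, M_2 = 16, M_3 = 0.
On [1, 2], with S_1(x) = a_1 + b_1·(x - 1) + c_1·(x - 1)² + d_1·(x - 1)³: c_1 = M_1/2 = -5, d_1 = (M_2 - M_1)/(6h_1) = 13/3, b_1 = Δ_1 - h_1(2M_1 + M_2)/6 = -4/3.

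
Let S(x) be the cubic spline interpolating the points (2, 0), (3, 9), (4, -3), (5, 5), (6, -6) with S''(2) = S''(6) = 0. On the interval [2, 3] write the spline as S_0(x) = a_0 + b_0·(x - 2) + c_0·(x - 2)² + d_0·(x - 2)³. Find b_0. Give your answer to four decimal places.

16.3929

Let m_i = S''(x_i). Step sizes h_i = 1, 1, 1, 1; slopes of the chords Δ_i = (y_(i+1) - y_i)/h_i = 9, -12, 8, -11.
  1·m_0 + 4·m_1 + 1·m_2 = 6(Δ_1 - Δ_0) = -126
  1·m_1 + 4·m_2 + 1·m_3 = 6(Δ_2 - Δ_1) = 120
  1·m_2 + 4·m_3 + 1·m_4 = 6(Δ_3 - Δ_2) = -114
Natural end conditions: m_0 = m_4 = 0.
Solving: m_0 = 0, m_1 = -621/14, m_2 = 360/7, m_3 = -579/14, m_4 = 0.
On [2, 3], with S_0(x) = a_0 + b_0·(x - 2) + c_0·(x - 2)² + d_0·(x - 2)³: c_0 = m_0/2 = 0, d_0 = (m_1 - m_0)/(6h_0) = -207/28, b_0 = Δ_0 - h_0(2m_0 + m_1)/6 = 459/28.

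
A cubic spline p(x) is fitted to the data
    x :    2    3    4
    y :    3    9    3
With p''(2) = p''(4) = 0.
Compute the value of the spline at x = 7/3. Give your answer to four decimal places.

5.8889

With σ_i denoting the second derivative at x_i, h_i = 1, 1, and Δ_i = (y_(i+1) − y_i)/h_i = 6, -6:
  1·σ_0 + 4·σ_1 + 1·σ_2 = 6(Δ_1 - Δ_0) = -72
Natural end conditions: σ_0 = σ_2 = 0.
Solving: σ_0 = 0, σ_1 = -18, σ_2 = 0.
On [2, 3], p(x) = 3 + 9·(x - 2) + 0·(x - 2)² - 3·(x - 2)³.
With (x - 2) = 1/3: p(7/3) = 53/9.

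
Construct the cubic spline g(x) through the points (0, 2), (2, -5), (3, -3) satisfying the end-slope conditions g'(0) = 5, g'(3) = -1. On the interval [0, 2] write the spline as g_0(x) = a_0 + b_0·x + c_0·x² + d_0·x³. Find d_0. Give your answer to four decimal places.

2.9375

Write σ_i for g''(x_i). With h_i = 2, 1 and divided differences Δ_i = -7/2, 2, the continuity of g' gives the tridiagonal system
  2·σ_0 + 6·σ_1 + 1·σ_2 = 6(Δ_1 - Δ_0) = 33
Clamped end conditions give two more equations: 2h_0·σ_0 + h_0·σ_1 = 6(Δ_0 - g'(0)) = -51 and h_1·σ_1 + 2h_1·σ_2 = 6(g'(3) - Δ_1) = -18.
Solving: σ_0 = -81/4, σ_1 = 15, σ_2 = -33/2.
On [0, 2], with g_0(x) = a_0 + b_0·x + c_0·x² + d_0·x³: c_0 = σ_0/2 = -81/8, d_0 = (σ_1 - σ_0)/(6h_0) = 47/16, b_0 = Δ_0 - h_0(2σ_0 + σ_1)/6 = 5.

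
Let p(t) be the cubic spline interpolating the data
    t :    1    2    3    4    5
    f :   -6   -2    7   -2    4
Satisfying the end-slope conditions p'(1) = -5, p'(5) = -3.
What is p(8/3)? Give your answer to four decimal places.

With m_i denoting the second derivative at x_i, h_i = 1, 1, 1, 1, and Δ_i = (y_(i+1) − y_i)/h_i = 4, 9, -9, 6:
  1·m_0 + 4·m_1 + 1·m_2 = 6(Δ_1 - Δ_0) = 30
  1·m_1 + 4·m_2 + 1·m_3 = 6(Δ_2 - Δ_1) = -108
  1·m_2 + 4·m_3 + 1·m_4 = 6(Δ_3 - Δ_2) = 90
Clamped end conditions give two more equations: 2h_0·m_0 + h_0·m_1 = 6(Δ_0 - p'(1)) = 54 and h_3·m_3 + 2h_3·m_4 = 6(p'(5) - Δ_3) = -54.
Forward elimination and back-substitution give m_0 = 289/14, m_1 = 89/7, m_2 = -83/2, m_3 = 317/7, m_4 = -695/14.
On [2, 3], p(t) = -2 + 327/28·(t - 2) + 89/14·(t - 2)² - 253/28·(t - 2)³.
With (t - 2) = 2/3: p(8/3) = 2243/378.

5.9339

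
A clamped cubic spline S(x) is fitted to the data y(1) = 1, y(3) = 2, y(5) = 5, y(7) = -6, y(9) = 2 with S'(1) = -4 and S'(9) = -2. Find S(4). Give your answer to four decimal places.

5.3638

Write M_i for S''(x_i). With h_i = 2, 2, 2, 2 and divided differences Δ_i = 1/2, 3/2, -11/2, 4, the continuity of S' gives the tridiagonal system
  2·M_0 + 8·M_1 + 2·M_2 = 6(Δ_1 - Δ_0) = 6
  2·M_1 + 8·M_2 + 2·M_3 = 6(Δ_2 - Δ_1) = -42
  2·M_2 + 8·M_3 + 2·M_4 = 6(Δ_3 - Δ_2) = 57
Clamped end conditions give two more equations: 2h_0·M_0 + h_0·M_1 = 6(Δ_0 - S'(1)) = 27 and h_3·M_3 + 2h_3·M_4 = 6(S'(9) - Δ_3) = -36.
Forward elimination and back-substitution give M_0 = 673/112, M_1 = 83/56, M_2 = -143/16, M_3 = 743/56, M_4 = -1751/112.
On [3, 5], S(x) = 2 + 391/112·(x - 3) + 83/112·(x - 3)² - 389/448·(x - 3)³.
With (x - 3) = 1: S(4) = 2403/448.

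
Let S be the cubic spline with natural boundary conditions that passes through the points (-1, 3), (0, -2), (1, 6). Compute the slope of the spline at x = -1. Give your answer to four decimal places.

Write m_i for S''(x_i). With h_i = 1, 1 and divided differences Δ_i = -5, 8, the continuity of S' gives the tridiagonal system
  1·m_0 + 4·m_1 + 1·m_2 = 6(Δ_1 - Δ_0) = 78
Natural end conditions: m_0 = m_2 = 0.
Solving the tridiagonal system: m_0 = 0, m_1 = 39/2, m_2 = 0.
On [-1, 0], S'(x) = b_0 + 2c_0·(x + 1) + 3d_0·(x + 1)² with b_0 = Δ_0 - h_0(2m_0 + m_1)/6 = -33/4, c_0 = m_0/2 = 0, d_0 = (m_1 - m_0)/(6h_0) = 13/4. So S'(-1) = -33/4.

-8.2500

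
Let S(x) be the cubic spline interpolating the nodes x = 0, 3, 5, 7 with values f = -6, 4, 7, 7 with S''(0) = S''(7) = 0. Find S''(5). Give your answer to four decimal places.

Write σ_i for S''(x_i). With h_i = 3, 2, 2 and divided differences Δ_i = 10/3, 3/2, 0, the continuity of S' gives the tridiagonal system
  3·σ_0 + 10·σ_1 + 2·σ_2 = 6(Δ_1 - Δ_0) = -11
  2·σ_1 + 8·σ_2 + 2·σ_3 = 6(Δ_2 - Δ_1) = -9
Natural end conditions: σ_0 = σ_3 = 0.
Forward elimination and back-substitution give σ_0 = 0, σ_1 = -35/38, σ_2 = -17/19, σ_3 = 0.

-0.8947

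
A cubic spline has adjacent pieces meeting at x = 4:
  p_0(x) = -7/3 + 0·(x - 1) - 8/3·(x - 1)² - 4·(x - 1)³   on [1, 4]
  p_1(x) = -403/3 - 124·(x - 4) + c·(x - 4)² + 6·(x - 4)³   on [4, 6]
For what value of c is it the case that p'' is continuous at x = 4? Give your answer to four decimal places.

p_0''(x) = -16/3 - 24·(x - 1), so p_0''(4) = -232/3. On the right, p_1''(4) = 2c, so c = -116/3.

-38.6667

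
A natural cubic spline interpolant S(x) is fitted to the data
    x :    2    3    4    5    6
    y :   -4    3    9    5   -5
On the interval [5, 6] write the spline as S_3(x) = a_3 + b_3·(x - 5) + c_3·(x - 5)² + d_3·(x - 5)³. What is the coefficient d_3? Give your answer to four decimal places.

0.9107

Put M_i = S'' at the i-th knot. Here h = (1, 1, 1, 1) and Δ = (7, 6, -4, -10), so the interior equations h_(i-1)·M_(i-1) + 2(h_(i-1)+h_i)·M_i + h_i·M_(i+1) = 6(Δ_i − Δ_(i-1)) read
  1·M_0 + 4·M_1 + 1·M_2 = 6(Δ_1 - Δ_0) = -6
  1·M_1 + 4·M_2 + 1·M_3 = 6(Δ_2 - Δ_1) = -60
  1·M_2 + 4·M_3 + 1·M_4 = 6(Δ_3 - Δ_2) = -36
Natural end conditions: M_0 = M_4 = 0.
Solving: M_0 = 0, M_1 = 57/28, M_2 = -99/7, M_3 = -153/28, M_4 = 0.
On [5, 6], with S_3(x) = a_3 + b_3·(x - 5) + c_3·(x - 5)² + d_3·(x - 5)³: c_3 = M_3/2 = -153/56, d_3 = (M_4 - M_3)/(6h_3) = 51/56, b_3 = Δ_3 - h_3(2M_3 + M_4)/6 = -229/28.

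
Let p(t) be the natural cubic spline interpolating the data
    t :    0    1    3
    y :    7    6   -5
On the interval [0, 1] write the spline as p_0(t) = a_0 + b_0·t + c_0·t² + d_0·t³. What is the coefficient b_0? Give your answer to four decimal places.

Write σ_i for p''(x_i). With h_i = 1, 2 and divided differences Δ_i = -1, -11/2, the continuity of p' gives the tridiagonal system
  1·σ_0 + 6·σ_1 + 2·σ_2 = 6(Δ_1 - Δ_0) = -27
Natural end conditions: σ_0 = σ_2 = 0.
Solving the tridiagonal system: σ_0 = 0, σ_1 = -9/2, σ_2 = 0.
On [0, 1], with p_0(t) = a_0 + b_0·t + c_0·t² + d_0·t³: c_0 = σ_0/2 = 0, d_0 = (σ_1 - σ_0)/(6h_0) = -3/4, b_0 = Δ_0 - h_0(2σ_0 + σ_1)/6 = -1/4.

-0.2500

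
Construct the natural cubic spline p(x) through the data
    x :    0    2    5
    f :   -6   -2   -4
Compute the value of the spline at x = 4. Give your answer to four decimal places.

Let M_i = p''(x_i). Step sizes h_i = 2, 3; slopes of the chords Δ_i = (y_(i+1) - y_i)/h_i = 2, -2/3.
  2·M_0 + 10·M_1 + 3·M_2 = 6(Δ_1 - Δ_0) = -16
Natural end conditions: M_0 = M_2 = 0.
Forward elimination and back-substitution give M_0 = 0, M_1 = -8/5, M_2 = 0.
On [2, 5], p(x) = -2 + 14/15·(x - 2) - 4/5·(x - 2)² + 4/45·(x - 2)³.
With (x - 2) = 2: p(4) = -118/45.

-2.6222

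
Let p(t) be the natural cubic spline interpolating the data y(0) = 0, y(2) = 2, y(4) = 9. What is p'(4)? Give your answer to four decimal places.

4.1250

With M_i denoting the second derivative at x_i, h_i = 2, 2, and Δ_i = (y_(i+1) − y_i)/h_i = 1, 7/2:
  2·M_0 + 8·M_1 + 2·M_2 = 6(Δ_1 - Δ_0) = 15
Natural end conditions: M_0 = M_2 = 0.
Hence M_0 = 0, M_1 = 15/8, M_2 = 0.
On [2, 4], p'(t) = b_1 + 2c_1·(t - 2) + 3d_1·(t - 2)² with b_1 = Δ_1 - h_1(2M_1 + M_2)/6 = 9/4, c_1 = M_1/2 = 15/16, d_1 = (M_2 - M_1)/(6h_1) = -5/32. So p'(4) = 33/8.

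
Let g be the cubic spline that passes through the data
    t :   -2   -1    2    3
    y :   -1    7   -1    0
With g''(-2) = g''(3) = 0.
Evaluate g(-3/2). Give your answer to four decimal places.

Let σ_i = g''(x_i). Step sizes h_i = 1, 3, 1; slopes of the chords Δ_i = (y_(i+1) - y_i)/h_i = 8, -8/3, 1.
  1·σ_0 + 8·σ_1 + 3·σ_2 = 6(Δ_1 - Δ_0) = -64
  3·σ_1 + 8·σ_2 + 1·σ_3 = 6(Δ_2 - Δ_1) = 22
Natural end conditions: σ_0 = σ_3 = 0.
Forward elimination and back-substitution give σ_0 = 0, σ_1 = -578/55, σ_2 = 368/55, σ_3 = 0.
On [-2, -1], g(t) = -1 + 1609/165·(t + 2) + 0·(t + 2)² - 289/165·(t + 2)³.
With (t + 2) = 1/2: g(-3/2) = 1609/440.

3.6568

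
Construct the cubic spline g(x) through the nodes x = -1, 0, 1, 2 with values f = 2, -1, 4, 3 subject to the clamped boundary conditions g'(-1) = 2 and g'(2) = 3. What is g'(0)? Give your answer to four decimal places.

Put M_i = g'' at the i-th knot. Here h = (1, 1, 1) and Δ = (-3, 5, -1), so the interior equations h_(i-1)·M_(i-1) + 2(h_(i-1)+h_i)·M_i + h_i·M_(i+1) = 6(Δ_i − Δ_(i-1)) read
  1·M_0 + 4·M_1 + 1·M_2 = 6(Δ_1 - Δ_0) = 48
  1·M_1 + 4·M_2 + 1·M_3 = 6(Δ_2 - Δ_1) = -36
Clamped end conditions give two more equations: 2h_0·M_0 + h_0·M_1 = 6(Δ_0 - g'(-1)) = -30 and h_2·M_2 + 2h_2·M_3 = 6(g'(2) - Δ_2) = 24.
Hence M_0 = -404/15, M_1 = 358/15, M_2 = -308/15, M_3 = 334/15.
On [0, 1], g'(x) = b_1 + 2c_1·x + 3d_1·x² with b_1 = Δ_1 - h_1(2M_1 + M_2)/6 = 7/15, c_1 = M_1/2 = 179/15, d_1 = (M_2 - M_1)/(6h_1) = -37/5. So g'(0) = 7/15.

0.4667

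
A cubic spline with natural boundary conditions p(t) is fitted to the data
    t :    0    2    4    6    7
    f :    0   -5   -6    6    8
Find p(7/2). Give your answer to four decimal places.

Write σ_i for p''(x_i). With h_i = 2, 2, 2, 1 and divided differences Δ_i = -5/2, -1/2, 6, 2, the continuity of p' gives the tridiagonal system
  2·σ_0 + 8·σ_1 + 2·σ_2 = 6(Δ_1 - Δ_0) = 12
  2·σ_1 + 8·σ_2 + 2·σ_3 = 6(Δ_2 - Δ_1) = 39
  2·σ_2 + 6·σ_3 + 1·σ_4 = 6(Δ_3 - Δ_2) = -24
Natural end conditions: σ_0 = σ_4 = 0.
Hence σ_0 = 0, σ_1 = -9/82, σ_2 = 264/41, σ_3 = -252/41, σ_4 = 0.
On [2, 4], p(t) = -5 - 211/82·(t - 2) - 9/164·(t - 2)² + 179/328·(t - 2)³.
With (t - 2) = 3/2: p(7/2) = -18739/2624.

-7.1414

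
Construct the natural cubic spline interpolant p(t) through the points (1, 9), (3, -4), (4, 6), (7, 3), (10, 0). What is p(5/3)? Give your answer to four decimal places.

Let m_i = p''(x_i). Step sizes h_i = 2, 1, 3, 3; slopes of the chords Δ_i = (y_(i+1) - y_i)/h_i = -13/2, 10, -1, -1.
  2·m_0 + 6·m_1 + 1·m_2 = 6(Δ_1 - Δ_0) = 99
  1·m_1 + 8·m_2 + 3·m_3 = 6(Δ_2 - Δ_1) = -66
  3·m_2 + 12·m_3 + 3·m_4 = 6(Δ_3 - Δ_2) = 0
Natural end conditions: m_0 = m_4 = 0.
Solving the tridiagonal system: m_0 = 0, m_1 = 627/34, m_2 = -198/17, m_3 = 99/34, m_4 = 0.
On [1, 3], p(t) = 9 - 215/17·(t - 1) + 0·(t - 1)² + 209/136·(t - 1)³.
With (t - 1) = 2/3: p(5/3) = 470/459.

1.0240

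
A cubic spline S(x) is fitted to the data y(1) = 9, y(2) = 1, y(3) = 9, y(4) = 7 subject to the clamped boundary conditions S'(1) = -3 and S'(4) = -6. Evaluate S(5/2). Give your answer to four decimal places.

4.1250

Put m_i = S'' at the i-th knot. Here h = (1, 1, 1) and Δ = (-8, 8, -2), so the interior equations h_(i-1)·m_(i-1) + 2(h_(i-1)+h_i)·m_i + h_i·m_(i+1) = 6(Δ_i − Δ_(i-1)) read
  1·m_0 + 4·m_1 + 1·m_2 = 6(Δ_1 - Δ_0) = 96
  1·m_1 + 4·m_2 + 1·m_3 = 6(Δ_2 - Δ_1) = -60
Clamped end conditions give two more equations: 2h_0·m_0 + h_0·m_1 = 6(Δ_0 - S'(1)) = -30 and h_2·m_2 + 2h_2·m_3 = 6(S'(4) - Δ_2) = -24.
Forward elimination and back-substitution give m_0 = -172/5, m_1 = 194/5, m_2 = -124/5, m_3 = 2/5.
On [2, 3], S(x) = 1 - 4/5·(x - 2) + 97/5·(x - 2)² - 53/5·(x - 2)³.
With (x - 2) = 1/2: S(5/2) = 33/8.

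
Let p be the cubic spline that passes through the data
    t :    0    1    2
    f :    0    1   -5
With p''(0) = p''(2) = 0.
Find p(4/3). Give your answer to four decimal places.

Let m_i = p''(x_i). Step sizes h_i = 1, 1; slopes of the chords Δ_i = (y_(i+1) - y_i)/h_i = 1, -6.
  1·m_0 + 4·m_1 + 1·m_2 = 6(Δ_1 - Δ_0) = -42
Natural end conditions: m_0 = m_2 = 0.
Forward elimination and back-substitution give m_0 = 0, m_1 = -21/2, m_2 = 0.
On [1, 2], p(t) = 1 - 5/2·(t - 1) - 21/4·(t - 1)² + 7/4·(t - 1)³.
With (t - 1) = 1/3: p(4/3) = -19/54.

-0.3519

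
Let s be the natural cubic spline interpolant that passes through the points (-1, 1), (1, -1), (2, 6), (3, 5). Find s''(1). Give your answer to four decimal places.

10.4348

With σ_i denoting the second derivative at x_i, h_i = 2, 1, 1, and Δ_i = (y_(i+1) − y_i)/h_i = -1, 7, -1:
  2·σ_0 + 6·σ_1 + 1·σ_2 = 6(Δ_1 - Δ_0) = 48
  1·σ_1 + 4·σ_2 + 1·σ_3 = 6(Δ_2 - Δ_1) = -48
Natural end conditions: σ_0 = σ_3 = 0.
Forward elimination and back-substitution give σ_0 = 0, σ_1 = 240/23, σ_2 = -336/23, σ_3 = 0.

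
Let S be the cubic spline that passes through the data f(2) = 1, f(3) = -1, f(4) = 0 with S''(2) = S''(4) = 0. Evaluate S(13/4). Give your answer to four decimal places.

-0.9961

With m_i denoting the second derivative at x_i, h_i = 1, 1, and Δ_i = (y_(i+1) − y_i)/h_i = -2, 1:
  1·m_0 + 4·m_1 + 1·m_2 = 6(Δ_1 - Δ_0) = 18
Natural end conditions: m_0 = m_2 = 0.
Hence m_0 = 0, m_1 = 9/2, m_2 = 0.
On [3, 4], S(x) = -1 - 1/2·(x - 3) + 9/4·(x - 3)² - 3/4·(x - 3)³.
With (x - 3) = 1/4: S(13/4) = -255/256.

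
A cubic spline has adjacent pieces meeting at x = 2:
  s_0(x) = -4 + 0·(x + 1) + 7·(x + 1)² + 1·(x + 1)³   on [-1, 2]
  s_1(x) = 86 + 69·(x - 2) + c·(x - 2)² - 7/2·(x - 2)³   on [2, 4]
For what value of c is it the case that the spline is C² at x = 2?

s_0''(x) = 14 + 6·(x + 1), so s_0''(2) = 32. On the right, s_1''(2) = 2c, so c = 16.

16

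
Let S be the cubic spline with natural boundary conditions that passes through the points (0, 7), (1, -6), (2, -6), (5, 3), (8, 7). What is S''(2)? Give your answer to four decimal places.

0.1429

Put σ_i = S'' at the i-th knot. Here h = (1, 1, 3, 3) and Δ = (-13, 0, 3, 4/3), so the interior equations h_(i-1)·σ_(i-1) + 2(h_(i-1)+h_i)·σ_i + h_i·σ_(i+1) = 6(Δ_i − Δ_(i-1)) read
  1·σ_0 + 4·σ_1 + 1·σ_2 = 6(Δ_1 - Δ_0) = 78
  1·σ_1 + 8·σ_2 + 3·σ_3 = 6(Δ_2 - Δ_1) = 18
  3·σ_2 + 12·σ_3 + 3·σ_4 = 6(Δ_3 - Δ_2) = -10
Natural end conditions: σ_0 = σ_4 = 0.
Solving: σ_0 = 0, σ_1 = 545/28, σ_2 = 1/7, σ_3 = -73/84, σ_4 = 0.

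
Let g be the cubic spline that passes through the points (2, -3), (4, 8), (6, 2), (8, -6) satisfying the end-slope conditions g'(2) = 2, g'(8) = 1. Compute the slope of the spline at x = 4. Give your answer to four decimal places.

2.9333

Write σ_i for g''(x_i). With h_i = 2, 2, 2 and divided differences Δ_i = 11/2, -3, -4, the continuity of g' gives the tridiagonal system
  2·σ_0 + 8·σ_1 + 2·σ_2 = 6(Δ_1 - Δ_0) = -51
  2·σ_1 + 8·σ_2 + 2·σ_3 = 6(Δ_2 - Δ_1) = -6
Clamped end conditions give two more equations: 2h_0·σ_0 + h_0·σ_1 = 6(Δ_0 - g'(2)) = 21 and h_2·σ_2 + 2h_2·σ_3 = 6(g'(8) - Δ_2) = 30.
Forward elimination and back-substitution give σ_0 = 287/30, σ_1 = -259/30, σ_2 = -8/15, σ_3 = 233/30.
On [4, 6], g'(x) = b_1 + 2c_1·(x - 4) + 3d_1·(x - 4)² with b_1 = Δ_1 - h_1(2σ_1 + σ_2)/6 = 44/15, c_1 = σ_1/2 = -259/60, d_1 = (σ_2 - σ_1)/(6h_1) = 27/40. So g'(4) = 44/15.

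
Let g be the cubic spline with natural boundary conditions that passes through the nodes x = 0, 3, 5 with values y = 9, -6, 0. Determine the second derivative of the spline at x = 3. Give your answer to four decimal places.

Put M_i = g'' at the i-th knot. Here h = (3, 2) and Δ = (-5, 3), so the interior equations h_(i-1)·M_(i-1) + 2(h_(i-1)+h_i)·M_i + h_i·M_(i+1) = 6(Δ_i − Δ_(i-1)) read
  3·M_0 + 10·M_1 + 2·M_2 = 6(Δ_1 - Δ_0) = 48
Natural end conditions: M_0 = M_2 = 0.
Solving: M_0 = 0, M_1 = 24/5, M_2 = 0.

4.8000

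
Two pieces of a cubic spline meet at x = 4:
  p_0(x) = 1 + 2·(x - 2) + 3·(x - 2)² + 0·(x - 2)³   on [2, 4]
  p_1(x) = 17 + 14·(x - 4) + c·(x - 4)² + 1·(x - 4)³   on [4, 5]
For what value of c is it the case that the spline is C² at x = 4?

p_0''(x) = 6 + 0·(x - 2), so p_0''(4) = 6. On the right, p_1''(4) = 2c, so c = 3.

3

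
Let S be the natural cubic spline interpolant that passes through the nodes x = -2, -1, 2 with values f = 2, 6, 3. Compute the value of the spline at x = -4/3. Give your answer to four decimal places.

4.8981

Put m_i = S'' at the i-th knot. Here h = (1, 3) and Δ = (4, -1), so the interior equations h_(i-1)·m_(i-1) + 2(h_(i-1)+h_i)·m_i + h_i·m_(i+1) = 6(Δ_i − Δ_(i-1)) read
  1·m_0 + 8·m_1 + 3·m_2 = 6(Δ_1 - Δ_0) = -30
Natural end conditions: m_0 = m_2 = 0.
Hence m_0 = 0, m_1 = -15/4, m_2 = 0.
On [-2, -1], S(x) = 2 + 37/8·(x + 2) + 0·(x + 2)² - 5/8·(x + 2)³.
With (x + 2) = 2/3: S(-4/3) = 529/108.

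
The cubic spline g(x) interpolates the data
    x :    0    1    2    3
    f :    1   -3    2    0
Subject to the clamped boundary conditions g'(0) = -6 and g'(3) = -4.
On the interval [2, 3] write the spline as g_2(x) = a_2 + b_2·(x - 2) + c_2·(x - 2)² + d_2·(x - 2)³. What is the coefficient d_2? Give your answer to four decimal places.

With M_i denoting the second derivative at x_i, h_i = 1, 1, 1, and Δ_i = (y_(i+1) − y_i)/h_i = -4, 5, -2:
  1·M_0 + 4·M_1 + 1·M_2 = 6(Δ_1 - Δ_0) = 54
  1·M_1 + 4·M_2 + 1·M_3 = 6(Δ_2 - Δ_1) = -42
Clamped end conditions give two more equations: 2h_0·M_0 + h_0·M_1 = 6(Δ_0 - g'(0)) = 12 and h_2·M_2 + 2h_2·M_3 = 6(g'(3) - Δ_2) = -12.
Hence M_0 = -46/15, M_1 = 272/15, M_2 = -232/15, M_3 = 26/15.
On [2, 3], with g_2(x) = a_2 + b_2·(x - 2) + c_2·(x - 2)² + d_2·(x - 2)³: c_2 = M_2/2 = -116/15, d_2 = (M_3 - M_2)/(6h_2) = 43/15, b_2 = Δ_2 - h_2(2M_2 + M_3)/6 = 43/15.

2.8667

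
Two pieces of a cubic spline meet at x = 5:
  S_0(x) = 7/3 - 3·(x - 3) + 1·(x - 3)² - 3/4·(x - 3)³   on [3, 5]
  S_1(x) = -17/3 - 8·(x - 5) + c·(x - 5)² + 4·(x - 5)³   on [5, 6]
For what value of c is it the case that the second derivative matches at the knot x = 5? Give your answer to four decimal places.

S_0''(x) = 2 - 9/2·(x - 3), so S_0''(5) = -7. On the right, S_1''(5) = 2c, so c = -7/2.

-3.5000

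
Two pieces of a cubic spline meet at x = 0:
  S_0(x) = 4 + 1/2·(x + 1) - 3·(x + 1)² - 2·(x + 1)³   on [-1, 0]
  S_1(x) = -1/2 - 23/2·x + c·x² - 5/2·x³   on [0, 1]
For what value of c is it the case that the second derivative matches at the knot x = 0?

-9

S_0''(x) = -6 - 12·(x + 1), so S_0''(0) = -18. On the right, S_1''(0) = 2c, so c = -9.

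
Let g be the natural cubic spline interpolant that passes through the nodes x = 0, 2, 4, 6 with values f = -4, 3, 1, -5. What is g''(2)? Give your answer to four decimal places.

-3.2000

With M_i denoting the second derivative at x_i, h_i = 2, 2, 2, and Δ_i = (y_(i+1) − y_i)/h_i = 7/2, -1, -3:
  2·M_0 + 8·M_1 + 2·M_2 = 6(Δ_1 - Δ_0) = -27
  2·M_1 + 8·M_2 + 2·M_3 = 6(Δ_2 - Δ_1) = -12
Natural end conditions: M_0 = M_3 = 0.
Forward elimination and back-substitution give M_0 = 0, M_1 = -16/5, M_2 = -7/10, M_3 = 0.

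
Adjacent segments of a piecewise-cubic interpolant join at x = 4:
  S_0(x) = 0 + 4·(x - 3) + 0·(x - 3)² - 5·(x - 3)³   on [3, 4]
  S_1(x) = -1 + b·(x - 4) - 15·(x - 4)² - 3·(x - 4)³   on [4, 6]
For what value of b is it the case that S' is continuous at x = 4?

-11

S_0'(x) = 4 + 0·(x - 3) - 15·(x - 3)², so S_0'(4) = -11. On the right, S_1'(4) = b, so b = -11.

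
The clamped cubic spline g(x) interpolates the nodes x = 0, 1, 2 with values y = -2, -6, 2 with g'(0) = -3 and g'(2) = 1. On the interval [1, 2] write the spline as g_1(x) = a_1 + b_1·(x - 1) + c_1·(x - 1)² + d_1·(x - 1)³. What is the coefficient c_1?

With M_i denoting the second derivative at x_i, h_i = 1, 1, and Δ_i = (y_(i+1) − y_i)/h_i = -4, 8:
  1·M_0 + 4·M_1 + 1·M_2 = 6(Δ_1 - Δ_0) = 72
Clamped end conditions give two more equations: 2h_0·M_0 + h_0·M_1 = 6(Δ_0 - g'(0)) = -6 and h_1·M_1 + 2h_1·M_2 = 6(g'(2) - Δ_1) = -42.
Forward elimination and back-substitution give M_0 = -19, M_1 = 32, M_2 = -37.
On [1, 2], with g_1(x) = a_1 + b_1·(x - 1) + c_1·(x - 1)² + d_1·(x - 1)³: c_1 = M_1/2 = 16, d_1 = (M_2 - M_1)/(6h_1) = -23/2, b_1 = Δ_1 - h_1(2M_1 + M_2)/6 = 7/2.

16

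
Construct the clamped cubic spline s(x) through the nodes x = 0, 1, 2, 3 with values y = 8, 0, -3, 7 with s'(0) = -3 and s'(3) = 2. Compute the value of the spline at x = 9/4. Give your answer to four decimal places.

Write σ_i for s''(x_i). With h_i = 1, 1, 1 and divided differences Δ_i = -8, -3, 10, the continuity of s' gives the tridiagonal system
  1·σ_0 + 4·σ_1 + 1·σ_2 = 6(Δ_1 - Δ_0) = 30
  1·σ_1 + 4·σ_2 + 1·σ_3 = 6(Δ_2 - Δ_1) = 78
Clamped end conditions give two more equations: 2h_0·σ_0 + h_0·σ_1 = 6(Δ_0 - s'(0)) = -30 and h_2·σ_2 + 2h_2·σ_3 = 6(s'(3) - Δ_2) = -48.
Solving the tridiagonal system: σ_0 = -262/15, σ_1 = 74/15, σ_2 = 416/15, σ_3 = -568/15.
On [2, 3], s(x) = -3 + 106/15·(x - 2) + 208/15·(x - 2)² - 164/15·(x - 2)³.
With (x - 2) = 1/4: s(9/4) = -43/80.

-0.5375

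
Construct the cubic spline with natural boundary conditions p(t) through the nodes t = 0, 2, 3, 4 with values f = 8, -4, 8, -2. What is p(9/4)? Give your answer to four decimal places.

Let M_i = p''(x_i). Step sizes h_i = 2, 1, 1; slopes of the chords Δ_i = (y_(i+1) - y_i)/h_i = -6, 12, -10.
  2·M_0 + 6·M_1 + 1·M_2 = 6(Δ_1 - Δ_0) = 108
  1·M_1 + 4·M_2 + 1·M_3 = 6(Δ_2 - Δ_1) = -132
Natural end conditions: M_0 = M_3 = 0.
Forward elimination and back-substitution give M_0 = 0, M_1 = 564/23, M_2 = -900/23, M_3 = 0.
On [2, 3], p(t) = -4 + 238/23·(t - 2) + 282/23·(t - 2)² - 244/23·(t - 2)³.
With (t - 2) = 1/4: p(9/4) = -13/16.

-0.8125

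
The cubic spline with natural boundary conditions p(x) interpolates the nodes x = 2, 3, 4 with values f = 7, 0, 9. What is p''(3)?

Put M_i = p'' at the i-th knot. Here h = (1, 1) and Δ = (-7, 9), so the interior equations h_(i-1)·M_(i-1) + 2(h_(i-1)+h_i)·M_i + h_i·M_(i+1) = 6(Δ_i − Δ_(i-1)) read
  1·M_0 + 4·M_1 + 1·M_2 = 6(Δ_1 - Δ_0) = 96
Natural end conditions: M_0 = M_2 = 0.
Hence M_0 = 0, M_1 = 24, M_2 = 0.

24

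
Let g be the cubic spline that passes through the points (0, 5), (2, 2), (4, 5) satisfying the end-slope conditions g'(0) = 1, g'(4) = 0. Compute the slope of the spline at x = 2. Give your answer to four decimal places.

-0.2500

Write M_i for g''(x_i). With h_i = 2, 2 and divided differences Δ_i = -3/2, 3/2, the continuity of g' gives the tridiagonal system
  2·M_0 + 8·M_1 + 2·M_2 = 6(Δ_1 - Δ_0) = 18
Clamped end conditions give two more equations: 2h_0·M_0 + h_0·M_1 = 6(Δ_0 - g'(0)) = -15 and h_1·M_1 + 2h_1·M_2 = 6(g'(4) - Δ_1) = -9.
Solving the tridiagonal system: M_0 = -25/4, M_1 = 5, M_2 = -19/4.
On [2, 4], g'(x) = b_1 + 2c_1·(x - 2) + 3d_1·(x - 2)² with b_1 = Δ_1 - h_1(2M_1 + M_2)/6 = -1/4, c_1 = M_1/2 = 5/2, d_1 = (M_2 - M_1)/(6h_1) = -13/16. So g'(2) = -1/4.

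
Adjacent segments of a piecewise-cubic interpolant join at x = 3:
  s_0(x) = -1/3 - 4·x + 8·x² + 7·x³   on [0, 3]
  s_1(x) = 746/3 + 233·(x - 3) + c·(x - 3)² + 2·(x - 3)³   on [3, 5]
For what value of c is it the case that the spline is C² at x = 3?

71

s_0''(x) = 16 + 42·x, so s_0''(3) = 142. On the right, s_1''(3) = 2c, so c = 71.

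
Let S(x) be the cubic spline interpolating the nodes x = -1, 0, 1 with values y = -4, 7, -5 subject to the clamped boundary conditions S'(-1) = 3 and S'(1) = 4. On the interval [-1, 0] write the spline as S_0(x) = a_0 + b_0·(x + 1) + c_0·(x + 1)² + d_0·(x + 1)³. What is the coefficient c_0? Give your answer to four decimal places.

Let M_i = S''(x_i). Step sizes h_i = 1, 1; slopes of the chords Δ_i = (y_(i+1) - y_i)/h_i = 11, -12.
  1·M_0 + 4·M_1 + 1·M_2 = 6(Δ_1 - Δ_0) = -138
Clamped end conditions give two more equations: 2h_0·M_0 + h_0·M_1 = 6(Δ_0 - S'(-1)) = 48 and h_1·M_1 + 2h_1·M_2 = 6(S'(1) - Δ_1) = 96.
Solving: M_0 = 59, M_1 = -70, M_2 = 83.
On [-1, 0], with S_0(x) = a_0 + b_0·(x + 1) + c_0·(x + 1)² + d_0·(x + 1)³: c_0 = M_0/2 = 59/2, d_0 = (M_1 - M_0)/(6h_0) = -43/2, b_0 = Δ_0 - h_0(2M_0 + M_1)/6 = 3.

29.5000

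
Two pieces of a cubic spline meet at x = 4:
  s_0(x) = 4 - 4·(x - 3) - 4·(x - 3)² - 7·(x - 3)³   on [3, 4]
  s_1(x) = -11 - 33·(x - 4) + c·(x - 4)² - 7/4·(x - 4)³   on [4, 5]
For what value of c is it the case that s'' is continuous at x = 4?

s_0''(x) = -8 - 42·(x - 3), so s_0''(4) = -50. On the right, s_1''(4) = 2c, so c = -25.

-25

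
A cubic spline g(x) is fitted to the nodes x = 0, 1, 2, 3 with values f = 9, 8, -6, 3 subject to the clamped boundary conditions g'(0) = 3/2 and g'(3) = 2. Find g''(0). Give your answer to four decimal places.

Write σ_i for g''(x_i). With h_i = 1, 1, 1 and divided differences Δ_i = -1, -14, 9, the continuity of g' gives the tridiagonal system
  1·σ_0 + 4·σ_1 + 1·σ_2 = 6(Δ_1 - Δ_0) = -78
  1·σ_1 + 4·σ_2 + 1·σ_3 = 6(Δ_2 - Δ_1) = 138
Clamped end conditions give two more equations: 2h_0·σ_0 + h_0·σ_1 = 6(Δ_0 - g'(0)) = -15 and h_2·σ_2 + 2h_2·σ_3 = 6(g'(3) - Δ_2) = -42.
Forward elimination and back-substitution give σ_0 = 158/15, σ_1 = -541/15, σ_2 = 836/15, σ_3 = -733/15.

10.5333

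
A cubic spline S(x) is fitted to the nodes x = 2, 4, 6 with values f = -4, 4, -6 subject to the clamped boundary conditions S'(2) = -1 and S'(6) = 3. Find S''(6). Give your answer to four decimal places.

Write M_i for S''(x_i). With h_i = 2, 2 and divided differences Δ_i = 4, -5, the continuity of S' gives the tridiagonal system
  2·M_0 + 8·M_1 + 2·M_2 = 6(Δ_1 - Δ_0) = -54
Clamped end conditions give two more equations: 2h_0·M_0 + h_0·M_1 = 6(Δ_0 - S'(2)) = 30 and h_1·M_1 + 2h_1·M_2 = 6(S'(6) - Δ_1) = 48.
Hence M_0 = 61/4, M_1 = -31/2, M_2 = 79/4.

19.7500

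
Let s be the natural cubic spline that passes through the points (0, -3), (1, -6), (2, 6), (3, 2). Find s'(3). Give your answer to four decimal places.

-9.2667

Put M_i = s'' at the i-th knot. Here h = (1, 1, 1) and Δ = (-3, 12, -4), so the interior equations h_(i-1)·M_(i-1) + 2(h_(i-1)+h_i)·M_i + h_i·M_(i+1) = 6(Δ_i − Δ_(i-1)) read
  1·M_0 + 4·M_1 + 1·M_2 = 6(Δ_1 - Δ_0) = 90
  1·M_1 + 4·M_2 + 1·M_3 = 6(Δ_2 - Δ_1) = -96
Natural end conditions: M_0 = M_3 = 0.
Solving: M_0 = 0, M_1 = 152/5, M_2 = -158/5, M_3 = 0.
On [2, 3], s'(x) = b_2 + 2c_2·(x - 2) + 3d_2·(x - 2)² with b_2 = Δ_2 - h_2(2M_2 + M_3)/6 = 98/15, c_2 = M_2/2 = -79/5, d_2 = (M_3 - M_2)/(6h_2) = 79/15. So s'(3) = -139/15.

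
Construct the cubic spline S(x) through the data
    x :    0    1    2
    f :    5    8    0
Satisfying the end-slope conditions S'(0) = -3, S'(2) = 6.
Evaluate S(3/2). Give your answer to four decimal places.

2.6875

Write σ_i for S''(x_i). With h_i = 1, 1 and divided differences Δ_i = 3, -8, the continuity of S' gives the tridiagonal system
  1·σ_0 + 4·σ_1 + 1·σ_2 = 6(Δ_1 - Δ_0) = -66
Clamped end conditions give two more equations: 2h_0·σ_0 + h_0·σ_1 = 6(Δ_0 - S'(0)) = 36 and h_1·σ_1 + 2h_1·σ_2 = 6(S'(2) - Δ_1) = 84.
Solving the tridiagonal system: σ_0 = 39, σ_1 = -42, σ_2 = 63.
On [1, 2], S(x) = 8 - 9/2·(x - 1) - 21·(x - 1)² + 35/2·(x - 1)³.
With (x - 1) = 1/2: S(3/2) = 43/16.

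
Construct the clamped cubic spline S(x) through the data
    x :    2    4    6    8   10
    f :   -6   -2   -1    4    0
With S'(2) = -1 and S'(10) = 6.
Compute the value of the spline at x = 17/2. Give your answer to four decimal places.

2.3354

With M_i denoting the second derivative at x_i, h_i = 2, 2, 2, 2, and Δ_i = (y_(i+1) − y_i)/h_i = 2, 1/2, 5/2, -2:
  2·M_0 + 8·M_1 + 2·M_2 = 6(Δ_1 - Δ_0) = -9
  2·M_1 + 8·M_2 + 2·M_3 = 6(Δ_2 - Δ_1) = 12
  2·M_2 + 8·M_3 + 2·M_4 = 6(Δ_3 - Δ_2) = -27
Clamped end conditions give two more equations: 2h_0·M_0 + h_0·M_1 = 6(Δ_0 - S'(2)) = 18 and h_3·M_3 + 2h_3·M_4 = 6(S'(10) - Δ_3) = 48.
Solving: M_0 = 361/56, M_1 = -109/28, M_2 = 37/8, M_3 = -241/28, M_4 = 913/56.
On [8, 10], S(x) = 4 - 95/56·(x - 8) - 241/56·(x - 8)² + 465/224·(x - 8)³.
With (x - 8) = 1/2: S(17/2) = 4185/1792.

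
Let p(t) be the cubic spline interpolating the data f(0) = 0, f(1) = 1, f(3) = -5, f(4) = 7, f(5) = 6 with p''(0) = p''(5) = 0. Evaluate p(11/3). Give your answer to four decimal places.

Put M_i = p'' at the i-th knot. Here h = (1, 2, 1, 1) and Δ = (1, -3, 12, -1), so the interior equations h_(i-1)·M_(i-1) + 2(h_(i-1)+h_i)·M_i + h_i·M_(i+1) = 6(Δ_i − Δ_(i-1)) read
  1·M_0 + 6·M_1 + 2·M_2 = 6(Δ_1 - Δ_0) = -24
  2·M_1 + 6·M_2 + 1·M_3 = 6(Δ_2 - Δ_1) = 90
  1·M_2 + 4·M_3 + 1·M_4 = 6(Δ_3 - Δ_2) = -78
Natural end conditions: M_0 = M_4 = 0.
Solving the tridiagonal system: M_0 = 0, M_1 = -714/61, M_2 = 1410/61, M_3 = -1542/61, M_4 = 0.
On [3, 4], p(t) = -5 + 519/61·(t - 3) + 705/61·(t - 3)² - 492/61·(t - 3)³.
With (t - 3) = 2/3: p(11/3) = 1877/549.

3.4189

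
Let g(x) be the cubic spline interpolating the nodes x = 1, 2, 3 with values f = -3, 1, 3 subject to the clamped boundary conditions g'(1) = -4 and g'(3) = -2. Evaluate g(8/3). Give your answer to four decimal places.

Put M_i = g'' at the i-th knot. Here h = (1, 1) and Δ = (4, 2), so the interior equations h_(i-1)·M_(i-1) + 2(h_(i-1)+h_i)·M_i + h_i·M_(i+1) = 6(Δ_i − Δ_(i-1)) read
  1·M_0 + 4·M_1 + 1·M_2 = 6(Δ_1 - Δ_0) = -12
Clamped end conditions give two more equations: 2h_0·M_0 + h_0·M_1 = 6(Δ_0 - g'(1)) = 48 and h_1·M_1 + 2h_1·M_2 = 6(g'(3) - Δ_1) = -24.
Forward elimination and back-substitution give M_0 = 28, M_1 = -8, M_2 = -8.
On [2, 3], g(x) = 1 + 6·(x - 2) - 4·(x - 2)² + 0·(x - 2)³.
With (x - 2) = 2/3: g(8/3) = 29/9.

3.2222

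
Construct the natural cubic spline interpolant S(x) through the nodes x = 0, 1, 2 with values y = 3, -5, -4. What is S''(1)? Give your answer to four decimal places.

Write σ_i for S''(x_i). With h_i = 1, 1 and divided differences Δ_i = -8, 1, the continuity of S' gives the tridiagonal system
  1·σ_0 + 4·σ_1 + 1·σ_2 = 6(Δ_1 - Δ_0) = 54
Natural end conditions: σ_0 = σ_2 = 0.
Solving: σ_0 = 0, σ_1 = 27/2, σ_2 = 0.

13.5000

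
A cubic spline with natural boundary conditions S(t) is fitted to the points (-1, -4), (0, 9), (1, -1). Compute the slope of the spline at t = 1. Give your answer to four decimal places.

Put M_i = S'' at the i-th knot. Here h = (1, 1) and Δ = (13, -10), so the interior equations h_(i-1)·M_(i-1) + 2(h_(i-1)+h_i)·M_i + h_i·M_(i+1) = 6(Δ_i − Δ_(i-1)) read
  1·M_0 + 4·M_1 + 1·M_2 = 6(Δ_1 - Δ_0) = -138
Natural end conditions: M_0 = M_2 = 0.
Solving: M_0 = 0, M_1 = -69/2, M_2 = 0.
On [0, 1], S'(t) = b_1 + 2c_1·t + 3d_1·t² with b_1 = Δ_1 - h_1(2M_1 + M_2)/6 = 3/2, c_1 = M_1/2 = -69/4, d_1 = (M_2 - M_1)/(6h_1) = 23/4. So S'(1) = -63/4.

-15.7500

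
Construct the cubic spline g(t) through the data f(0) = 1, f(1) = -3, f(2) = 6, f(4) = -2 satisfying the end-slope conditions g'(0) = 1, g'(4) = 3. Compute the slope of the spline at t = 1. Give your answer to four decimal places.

Let m_i = g''(x_i). Step sizes h_i = 1, 1, 2; slopes of the chords Δ_i = (y_(i+1) - y_i)/h_i = -4, 9, -4.
  1·m_0 + 4·m_1 + 1·m_2 = 6(Δ_1 - Δ_0) = 78
  1·m_1 + 6·m_2 + 2·m_3 = 6(Δ_2 - Δ_1) = -78
Clamped end conditions give two more equations: 2h_0·m_0 + h_0·m_1 = 6(Δ_0 - g'(0)) = -30 and h_2·m_2 + 2h_2·m_3 = 6(g'(4) - Δ_2) = 42.
Solving: m_0 = -353/11, m_1 = 376/11, m_2 = -293/11, m_3 = 262/11.
On [1, 2], g'(t) = b_1 + 2c_1·(t - 1) + 3d_1·(t - 1)² with b_1 = Δ_1 - h_1(2m_1 + m_2)/6 = 45/22, c_1 = m_1/2 = 188/11, d_1 = (m_2 - m_1)/(6h_1) = -223/22. So g'(1) = 45/22.

2.0455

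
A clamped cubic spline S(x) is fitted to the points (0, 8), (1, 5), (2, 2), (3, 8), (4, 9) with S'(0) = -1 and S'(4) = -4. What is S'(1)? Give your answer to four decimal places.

Put M_i = S'' at the i-th knot. Here h = (1, 1, 1, 1) and Δ = (-3, -3, 6, 1), so the interior equations h_(i-1)·M_(i-1) + 2(h_(i-1)+h_i)·M_i + h_i·M_(i+1) = 6(Δ_i − Δ_(i-1)) read
  1·M_0 + 4·M_1 + 1·M_2 = 6(Δ_1 - Δ_0) = 0
  1·M_1 + 4·M_2 + 1·M_3 = 6(Δ_2 - Δ_1) = 54
  1·M_2 + 4·M_3 + 1·M_4 = 6(Δ_3 - Δ_2) = -30
Clamped end conditions give two more equations: 2h_0·M_0 + h_0·M_1 = 6(Δ_0 - S'(0)) = -12 and h_3·M_3 + 2h_3·M_4 = 6(S'(4) - Δ_3) = -30.
Solving the tridiagonal system: M_0 = -9/2, M_1 = -3, M_2 = 33/2, M_3 = -9, M_4 = -21/2.
On [1, 2], S'(x) = b_1 + 2c_1·(x - 1) + 3d_1·(x - 1)² with b_1 = Δ_1 - h_1(2M_1 + M_2)/6 = -19/4, c_1 = M_1/2 = -3/2, d_1 = (M_2 - M_1)/(6h_1) = 13/4. So S'(1) = -19/4.

-4.7500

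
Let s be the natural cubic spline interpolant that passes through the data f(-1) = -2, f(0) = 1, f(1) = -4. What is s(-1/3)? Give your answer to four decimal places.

Write M_i for s''(x_i). With h_i = 1, 1 and divided differences Δ_i = 3, -5, the continuity of s' gives the tridiagonal system
  1·M_0 + 4·M_1 + 1·M_2 = 6(Δ_1 - Δ_0) = -48
Natural end conditions: M_0 = M_2 = 0.
Hence M_0 = 0, M_1 = -12, M_2 = 0.
On [-1, 0], s(t) = -2 + 5·(t + 1) + 0·(t + 1)² - 2·(t + 1)³.
With (t + 1) = 2/3: s(-1/3) = 20/27.

0.7407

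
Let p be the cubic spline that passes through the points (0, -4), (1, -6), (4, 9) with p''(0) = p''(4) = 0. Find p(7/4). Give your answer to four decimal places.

-4.8340

Put M_i = p'' at the i-th knot. Here h = (1, 3) and Δ = (-2, 5), so the interior equations h_(i-1)·M_(i-1) + 2(h_(i-1)+h_i)·M_i + h_i·M_(i+1) = 6(Δ_i − Δ_(i-1)) read
  1·M_0 + 8·M_1 + 3·M_2 = 6(Δ_1 - Δ_0) = 42
Natural end conditions: M_0 = M_2 = 0.
Solving: M_0 = 0, M_1 = 21/4, M_2 = 0.
On [1, 4], p(x) = -6 - 1/4·(x - 1) + 21/8·(x - 1)² - 7/24·(x - 1)³.
With (x - 1) = 3/4: p(7/4) = -2475/512.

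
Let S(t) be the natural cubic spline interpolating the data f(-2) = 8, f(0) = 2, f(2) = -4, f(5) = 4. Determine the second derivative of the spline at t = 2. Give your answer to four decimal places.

Write m_i for S''(x_i). With h_i = 2, 2, 3 and divided differences Δ_i = -3, -3, 8/3, the continuity of S' gives the tridiagonal system
  2·m_0 + 8·m_1 + 2·m_2 = 6(Δ_1 - Δ_0) = 0
  2·m_1 + 10·m_2 + 3·m_3 = 6(Δ_2 - Δ_1) = 34
Natural end conditions: m_0 = m_3 = 0.
Hence m_0 = 0, m_1 = -17/19, m_2 = 68/19, m_3 = 0.

3.5789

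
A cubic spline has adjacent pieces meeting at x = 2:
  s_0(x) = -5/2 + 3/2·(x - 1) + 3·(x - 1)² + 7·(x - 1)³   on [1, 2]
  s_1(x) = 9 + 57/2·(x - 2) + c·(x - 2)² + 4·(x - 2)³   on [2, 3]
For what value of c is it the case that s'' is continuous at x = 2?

s_0''(x) = 6 + 42·(x - 1), so s_0''(2) = 48. On the right, s_1''(2) = 2c, so c = 24.

24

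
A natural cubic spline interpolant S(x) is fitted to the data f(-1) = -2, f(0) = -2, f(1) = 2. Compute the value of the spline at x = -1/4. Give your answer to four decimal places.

-2.3281

Write σ_i for S''(x_i). With h_i = 1, 1 and divided differences Δ_i = 0, 4, the continuity of S' gives the tridiagonal system
  1·σ_0 + 4·σ_1 + 1·σ_2 = 6(Δ_1 - Δ_0) = 24
Natural end conditions: σ_0 = σ_2 = 0.
Forward elimination and back-substitution give σ_0 = 0, σ_1 = 6, σ_2 = 0.
On [-1, 0], S(x) = -2 - 1·(x + 1) + 0·(x + 1)² + 1·(x + 1)³.
With (x + 1) = 3/4: S(-1/4) = -149/64.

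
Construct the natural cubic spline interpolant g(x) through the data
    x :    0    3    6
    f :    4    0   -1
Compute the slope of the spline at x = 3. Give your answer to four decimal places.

Put σ_i = g'' at the i-th knot. Here h = (3, 3) and Δ = (-4/3, -1/3), so the interior equations h_(i-1)·σ_(i-1) + 2(h_(i-1)+h_i)·σ_i + h_i·σ_(i+1) = 6(Δ_i − Δ_(i-1)) read
  3·σ_0 + 12·σ_1 + 3·σ_2 = 6(Δ_1 - Δ_0) = 6
Natural end conditions: σ_0 = σ_2 = 0.
Solving: σ_0 = 0, σ_1 = 1/2, σ_2 = 0.
On [3, 6], g'(x) = b_1 + 2c_1·(x - 3) + 3d_1·(x - 3)² with b_1 = Δ_1 - h_1(2σ_1 + σ_2)/6 = -5/6, c_1 = σ_1/2 = 1/4, d_1 = (σ_2 - σ_1)/(6h_1) = -1/36. So g'(3) = -5/6.

-0.8333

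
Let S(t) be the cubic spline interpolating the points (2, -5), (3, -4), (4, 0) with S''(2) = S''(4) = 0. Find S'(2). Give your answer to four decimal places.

Put σ_i = S'' at the i-th knot. Here h = (1, 1) and Δ = (1, 4), so the interior equations h_(i-1)·σ_(i-1) + 2(h_(i-1)+h_i)·σ_i + h_i·σ_(i+1) = 6(Δ_i − Δ_(i-1)) read
  1·σ_0 + 4·σ_1 + 1·σ_2 = 6(Δ_1 - Δ_0) = 18
Natural end conditions: σ_0 = σ_2 = 0.
Forward elimination and back-substitution give σ_0 = 0, σ_1 = 9/2, σ_2 = 0.
On [2, 3], S'(t) = b_0 + 2c_0·(t - 2) + 3d_0·(t - 2)² with b_0 = Δ_0 - h_0(2σ_0 + σ_1)/6 = 1/4, c_0 = σ_0/2 = 0, d_0 = (σ_1 - σ_0)/(6h_0) = 3/4. So S'(2) = 1/4.

0.2500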